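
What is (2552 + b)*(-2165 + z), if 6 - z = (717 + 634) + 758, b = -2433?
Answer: -507892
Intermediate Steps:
z = -2103 (z = 6 - ((717 + 634) + 758) = 6 - (1351 + 758) = 6 - 1*2109 = 6 - 2109 = -2103)
(2552 + b)*(-2165 + z) = (2552 - 2433)*(-2165 - 2103) = 119*(-4268) = -507892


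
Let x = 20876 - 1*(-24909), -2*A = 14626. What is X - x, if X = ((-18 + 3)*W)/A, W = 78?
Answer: -334824535/7313 ≈ -45785.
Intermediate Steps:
A = -7313 (A = -1/2*14626 = -7313)
X = 1170/7313 (X = ((-18 + 3)*78)/(-7313) = -15*78*(-1/7313) = -1170*(-1/7313) = 1170/7313 ≈ 0.15999)
x = 45785 (x = 20876 + 24909 = 45785)
X - x = 1170/7313 - 1*45785 = 1170/7313 - 45785 = -334824535/7313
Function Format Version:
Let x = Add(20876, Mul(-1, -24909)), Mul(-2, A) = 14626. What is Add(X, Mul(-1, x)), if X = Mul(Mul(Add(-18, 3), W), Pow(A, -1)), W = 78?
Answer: Rational(-334824535, 7313) ≈ -45785.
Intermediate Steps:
A = -7313 (A = Mul(Rational(-1, 2), 14626) = -7313)
X = Rational(1170, 7313) (X = Mul(Mul(Add(-18, 3), 78), Pow(-7313, -1)) = Mul(Mul(-15, 78), Rational(-1, 7313)) = Mul(-1170, Rational(-1, 7313)) = Rational(1170, 7313) ≈ 0.15999)
x = 45785 (x = Add(20876, 24909) = 45785)
Add(X, Mul(-1, x)) = Add(Rational(1170, 7313), Mul(-1, 45785)) = Add(Rational(1170, 7313), -45785) = Rational(-334824535, 7313)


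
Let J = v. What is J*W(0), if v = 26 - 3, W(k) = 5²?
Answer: 575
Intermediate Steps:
W(k) = 25
v = 23
J = 23
J*W(0) = 23*25 = 575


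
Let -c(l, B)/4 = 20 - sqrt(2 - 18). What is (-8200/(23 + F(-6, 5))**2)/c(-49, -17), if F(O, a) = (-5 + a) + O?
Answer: 5125/15028 + 1025*I/15028 ≈ 0.34103 + 0.068206*I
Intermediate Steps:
F(O, a) = -5 + O + a
c(l, B) = -80 + 16*I (c(l, B) = -4*(20 - sqrt(2 - 18)) = -4*(20 - sqrt(-16)) = -4*(20 - 4*I) = -80 + 16*I)
(-8200/(23 + F(-6, 5))**2)/c(-49, -17) = (-8200/(23 + (-5 - 6 + 5))**2)/(-80 + 16*I) = (-8200/(23 - 6)**2)*((-80 - 16*I)/6656) = (-8200/(17**2))*((-80 - 16*I)/6656) = (-8200/289)*((-80 - 16*I)/6656) = (-8200*1/289)*((-80 - 16*I)/6656) = -1025*(-80 - 16*I)/240448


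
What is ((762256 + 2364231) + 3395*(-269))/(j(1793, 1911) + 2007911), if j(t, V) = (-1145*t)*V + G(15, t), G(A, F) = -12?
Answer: -553308/980311609 ≈ -0.00056442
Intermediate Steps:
j(t, V) = -12 - 1145*V*t (j(t, V) = (-1145*t)*V - 12 = -1145*V*t - 12 = -12 - 1145*V*t)
((762256 + 2364231) + 3395*(-269))/(j(1793, 1911) + 2007911) = ((762256 + 2364231) + 3395*(-269))/((-12 - 1145*1911*1793) + 2007911) = (3126487 - 913255)/((-12 - 3923254335) + 2007911) = 2213232/(-3923254347 + 2007911) = 2213232/(-3921246436) = 2213232*(-1/3921246436) = -553308/980311609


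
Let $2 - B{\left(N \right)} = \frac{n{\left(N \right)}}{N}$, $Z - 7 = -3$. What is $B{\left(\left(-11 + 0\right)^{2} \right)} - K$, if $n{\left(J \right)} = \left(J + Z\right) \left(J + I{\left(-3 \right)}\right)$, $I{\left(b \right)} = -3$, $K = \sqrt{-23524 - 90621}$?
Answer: $- \frac{14508}{121} - i \sqrt{114145} \approx -119.9 - 337.85 i$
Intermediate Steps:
$Z = 4$ ($Z = 7 - 3 = 4$)
$K = i \sqrt{114145}$ ($K = \sqrt{-114145} = i \sqrt{114145} \approx 337.85 i$)
$n{\left(J \right)} = \left(-3 + J\right) \left(4 + J\right)$ ($n{\left(J \right)} = \left(J + 4\right) \left(J - 3\right) = \left(4 + J\right) \left(-3 + J\right) = \left(-3 + J\right) \left(4 + J\right)$)
$B{\left(N \right)} = 2 - \frac{-12 + N + N^{2}}{N}$
$B{\left(\left(-11 + 0\right)^{2} \right)} - K = \left(1 - \left(-11 + 0\right)^{2} + \frac{12}{\left(-11 + 0\right)^{2}}\right) - i \sqrt{114145} = \left(1 - \left(-11\right)^{2} + \frac{12}{\left(-11\right)^{2}}\right) - i \sqrt{114145} = \left(1 - 121 + \frac{12}{121}\right) - i \sqrt{114145} = - \frac{14508}{121} - i \sqrt{114145}$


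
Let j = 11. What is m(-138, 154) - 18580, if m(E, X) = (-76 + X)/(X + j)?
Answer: -1021874/55 ≈ -18580.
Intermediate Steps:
m(E, X) = (-76 + X)/(11 + X) (m(E, X) = (-76 + X)/(X + 11) = (-76 + X)/(11 + X))
m(-138, 154) - 18580 = (-76 + 154)/(11 + 154) - 18580 = 78/165 - 18580 = (1/165)*78 - 18580 = 26/55 - 18580 = -1021874/55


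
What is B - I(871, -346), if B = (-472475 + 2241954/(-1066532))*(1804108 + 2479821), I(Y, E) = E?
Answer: -1079361504958180747/533266 ≈ -2.0241e+12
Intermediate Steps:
B = -1079361505142690783/533266 (B = (-472475 + 2241954*(-1/1066532))*4283929 = (-472475 - 1120977/533266)*4283929 = -251955974327/533266*4283929 = -1079361505142690783/533266 ≈ -2.0241e+12)
B - I(871, -346) = -1079361505142690783/533266 - 1*(-346) = -1079361505142690783/533266 + 346 = -1079361504958180747/533266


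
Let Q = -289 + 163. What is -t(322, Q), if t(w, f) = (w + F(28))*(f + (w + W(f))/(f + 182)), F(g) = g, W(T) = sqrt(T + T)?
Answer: 84175/2 - 75*I*sqrt(7)/2 ≈ 42088.0 - 99.216*I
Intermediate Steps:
W(T) = sqrt(2)*sqrt(T) (W(T) = sqrt(2*T) = sqrt(2)*sqrt(T))
Q = -126
t(w, f) = (28 + w)*(f + (w + sqrt(2)*sqrt(f))/(182 + f)) (t(w, f) = (w + 28)*(f + (w + sqrt(2)*sqrt(f))/(f + 182)) = (28 + w)*(f + (w + sqrt(2)*sqrt(f))/(182 + f)))
-t(322, Q) = -(322**2 + 28*322 + 28*(-126)**2 + 5096*(-126) + 322*(-126)**2 + 28*sqrt(2)*sqrt(-126) + 182*(-126)*322 + 322*sqrt(2)*sqrt(-126))/(182 - 126) = -(103684 + 9016 + 28*15876 - 642096 + 322*15876 + 28*sqrt(2)*(3*I*sqrt(14)) - 7384104 + 322*sqrt(2)*(3*I*sqrt(14)))/56 = -(103684 + 9016 + 444528 - 642096 + 5112072 + 168*I*sqrt(7) - 7384104 + 1932*I*sqrt(7))/56 = -(-2356900 + 2100*I*sqrt(7))/56 = -(-84175/2 + 75*I*sqrt(7)/2) = 84175/2 - 75*I*sqrt(7)/2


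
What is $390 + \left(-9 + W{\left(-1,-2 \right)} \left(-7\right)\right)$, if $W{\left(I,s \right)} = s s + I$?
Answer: $360$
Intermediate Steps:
$W{\left(I,s \right)} = I + s^{2}$ ($W{\left(I,s \right)} = s^{2} + I = I + s^{2}$)
$390 + \left(-9 + W{\left(-1,-2 \right)} \left(-7\right)\right) = 390 + \left(-9 + \left(-1 + \left(-2\right)^{2}\right) \left(-7\right)\right) = 390 + \left(-9 + \left(-1 + 4\right) \left(-7\right)\right) = 390 + \left(-9 + 3 \left(-7\right)\right) = 390 - 30 = 360$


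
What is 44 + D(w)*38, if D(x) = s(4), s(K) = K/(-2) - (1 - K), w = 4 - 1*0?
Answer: 82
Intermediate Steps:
w = 4 (w = 4 + 0 = 4)
s(K) = -1 + K/2 (s(K) = K*(-1/2) + (-1 + K) = -K/2 + (-1 + K) = -1 + K/2)
D(x) = 1 (D(x) = -1 + (1/2)*4 = -1 + 2 = 1)
44 + D(w)*38 = 44 + 1*38 = 44 + 38 = 82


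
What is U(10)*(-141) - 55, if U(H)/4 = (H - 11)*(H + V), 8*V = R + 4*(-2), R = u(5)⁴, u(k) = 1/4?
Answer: 2570893/512 ≈ 5021.3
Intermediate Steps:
u(k) = ¼
R = 1/256 (R = (¼)⁴ = 1/256 ≈ 0.0039063)
V = -2047/2048 (V = (1/256 + 4*(-2))/8 = (1/256 - 8)/8 = (⅛)*(-2047/256) = -2047/2048 ≈ -0.99951)
U(H) = 4*(-11 + H)*(-2047/2048 + H) (U(H) = 4*((H - 11)*(H - 2047/2048)) = 4*((-11 + H)*(-2047/2048 + H)) = 4*(-11 + H)*(-2047/2048 + H))
U(10)*(-141) - 55 = (22517/512 + 4*10² - 24575/512*10)*(-141) - 55 = (22517/512 + 4*100 - 122875/256)*(-141) - 55 = (22517/512 + 400 - 122875/256)*(-141) - 55 = -18433/512*(-141) - 55 = 2599053/512 - 55 = 2570893/512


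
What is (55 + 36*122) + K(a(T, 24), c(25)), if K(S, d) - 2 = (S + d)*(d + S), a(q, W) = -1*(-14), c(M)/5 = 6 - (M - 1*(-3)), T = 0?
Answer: 13665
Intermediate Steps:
c(M) = 15 - 5*M (c(M) = 5*(6 - (M - 1*(-3))) = 5*(6 - (M + 3)) = 5*(6 - (3 + M)) = 5*(6 + (-3 - M)) = 5*(3 - M) = 15 - 5*M)
a(q, W) = 14
K(S, d) = 2 + (S + d)² (K(S, d) = 2 + (S + d)*(d + S) = 2 + (S + d)*(S + d) = 2 + (S + d)²)
(55 + 36*122) + K(a(T, 24), c(25)) = (55 + 36*122) + (2 + (14 + (15 - 5*25))²) = (55 + 4392) + (2 + (14 + (15 - 125))²) = 4447 + (2 + (14 - 110)²) = 4447 + (2 + (-96)²) = 4447 + (2 + 9216) = 4447 + 9218 = 13665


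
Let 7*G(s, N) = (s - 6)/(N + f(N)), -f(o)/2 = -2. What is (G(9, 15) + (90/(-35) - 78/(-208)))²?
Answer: 5349969/1132096 ≈ 4.7257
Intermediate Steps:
f(o) = 4 (f(o) = -2*(-2) = 4)
G(s, N) = (-6 + s)/(7*(4 + N)) (G(s, N) = ((s - 6)/(N + 4))/7 = ((-6 + s)/(4 + N))/7 = (-6 + s)/(7*(4 + N)))
(G(9, 15) + (90/(-35) - 78/(-208)))² = ((-6 + 9)/(7*(4 + 15)) + (90/(-35) - 78/(-208)))² = ((⅐)*3/19 + (90*(-1/35) - 78*(-1/208)))² = ((⅐)*(1/19)*3 + (-18/7 + 3/8))² = (3/133 - 123/56)² = (-2313/1064)² = 5349969/1132096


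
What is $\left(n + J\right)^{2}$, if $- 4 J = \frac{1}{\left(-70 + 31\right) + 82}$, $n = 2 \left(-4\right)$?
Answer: $\frac{1896129}{29584} \approx 64.093$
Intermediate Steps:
$n = -8$
$J = - \frac{1}{172}$ ($J = - \frac{1}{4 \left(\left(-70 + 31\right) + 82\right)} = - \frac{1}{4 \left(-39 + 82\right)} = - \frac{1}{4 \cdot 43} = \left(- \frac{1}{4}\right) \frac{1}{43} = - \frac{1}{172} \approx -0.005814$)
$\left(n + J\right)^{2} = \left(-8 - \frac{1}{172}\right)^{2} = \left(- \frac{1377}{172}\right)^{2} = \frac{1896129}{29584}$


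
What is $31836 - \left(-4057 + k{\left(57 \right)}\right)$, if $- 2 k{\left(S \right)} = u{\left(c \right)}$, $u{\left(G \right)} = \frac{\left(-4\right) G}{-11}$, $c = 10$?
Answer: $\frac{394843}{11} \approx 35895.0$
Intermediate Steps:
$u{\left(G \right)} = \frac{4 G}{11}$ ($u{\left(G \right)} = - 4 G \left(- \frac{1}{11}\right) = \frac{4 G}{11}$)
$k{\left(S \right)} = - \frac{20}{11}$ ($k{\left(S \right)} = - \frac{\frac{4}{11} \cdot 10}{2} = \left(- \frac{1}{2}\right) \frac{40}{11} = - \frac{20}{11}$)
$31836 - \left(-4057 + k{\left(57 \right)}\right) = 31836 + \left(4057 - - \frac{20}{11}\right) = 31836 + \left(4057 + \frac{20}{11}\right) = 31836 + \frac{44647}{11} = \frac{394843}{11}$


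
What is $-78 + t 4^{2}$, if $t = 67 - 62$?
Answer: $2$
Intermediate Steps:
$t = 5$ ($t = 67 - 62 = 5$)
$-78 + t 4^{2} = -78 + 5 \cdot 4^{2} = -78 + 5 \cdot 16 = -78 + 80 = 2$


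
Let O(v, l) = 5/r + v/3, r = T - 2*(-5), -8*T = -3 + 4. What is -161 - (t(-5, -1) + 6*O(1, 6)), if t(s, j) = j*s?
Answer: -13512/79 ≈ -171.04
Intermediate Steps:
T = -1/8 (T = -(-3 + 4)/8 = -1/8*1 = -1/8 ≈ -0.12500)
r = 79/8 (r = -1/8 - 2*(-5) = -1/8 + 10 = 79/8 ≈ 9.8750)
O(v, l) = 40/79 + v/3 (O(v, l) = 5/(79/8) + v/3 = 5*(8/79) + v*(1/3) = 40/79 + v/3)
-161 - (t(-5, -1) + 6*O(1, 6)) = -161 - (-1*(-5) + 6*(40/79 + (1/3)*1)) = -161 - (5 + 6*(40/79 + 1/3)) = -161 - (5 + 6*(199/237)) = -161 - (5 + 398/79) = -161 - 1*793/79 = -161 - 793/79 = -13512/79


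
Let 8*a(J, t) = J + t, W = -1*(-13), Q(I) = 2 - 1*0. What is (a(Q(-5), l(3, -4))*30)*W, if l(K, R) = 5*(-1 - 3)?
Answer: -1755/2 ≈ -877.50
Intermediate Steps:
l(K, R) = -20 (l(K, R) = 5*(-4) = -20)
Q(I) = 2 (Q(I) = 2 + 0 = 2)
W = 13
a(J, t) = J/8 + t/8 (a(J, t) = (J + t)/8 = J/8 + t/8)
(a(Q(-5), l(3, -4))*30)*W = (((⅛)*2 + (⅛)*(-20))*30)*13 = ((¼ - 5/2)*30)*13 = -9/4*30*13 = -135/2*13 = -1755/2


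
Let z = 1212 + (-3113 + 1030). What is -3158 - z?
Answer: -2287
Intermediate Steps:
z = -871 (z = 1212 - 2083 = -871)
-3158 - z = -3158 - 1*(-871) = -3158 + 871 = -2287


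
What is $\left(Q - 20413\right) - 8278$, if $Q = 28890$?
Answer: $199$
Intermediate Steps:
$\left(Q - 20413\right) - 8278 = \left(28890 - 20413\right) - 8278 = 8477 - 8278 = 199$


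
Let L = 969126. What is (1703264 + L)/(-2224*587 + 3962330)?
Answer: 1336195/1328421 ≈ 1.0059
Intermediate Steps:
(1703264 + L)/(-2224*587 + 3962330) = (1703264 + 969126)/(-2224*587 + 3962330) = 2672390/(-1305488 + 3962330) = 2672390/2656842 = 2672390*(1/2656842) = 1336195/1328421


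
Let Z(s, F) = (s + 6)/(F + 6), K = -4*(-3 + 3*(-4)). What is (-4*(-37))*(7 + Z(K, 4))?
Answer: 10064/5 ≈ 2012.8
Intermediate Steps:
K = 60 (K = -4*(-3 - 12) = -4*(-15) = 60)
Z(s, F) = (6 + s)/(6 + F)
(-4*(-37))*(7 + Z(K, 4)) = (-4*(-37))*(7 + (6 + 60)/(6 + 4)) = 148*(7 + 66/10) = 148*(7 + (⅒)*66) = 148*(7 + 33/5) = 148*(68/5) = 10064/5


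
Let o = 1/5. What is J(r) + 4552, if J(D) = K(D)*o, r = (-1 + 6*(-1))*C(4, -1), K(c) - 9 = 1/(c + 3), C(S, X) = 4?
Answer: 569224/125 ≈ 4553.8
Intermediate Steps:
o = ⅕ ≈ 0.20000
K(c) = 9 + 1/(3 + c) (K(c) = 9 + 1/(c + 3) = 9 + 1/(3 + c))
r = -28 (r = (-1 + 6*(-1))*4 = (-1 - 6)*4 = -7*4 = -28)
J(D) = (28 + 9*D)/(5*(3 + D)) (J(D) = ((28 + 9*D)/(3 + D))*(⅕) = (28 + 9*D)/(5*(3 + D)))
J(r) + 4552 = (28 + 9*(-28))/(5*(3 - 28)) + 4552 = (⅕)*(28 - 252)/(-25) + 4552 = (⅕)*(-1/25)*(-224) + 4552 = 224/125 + 4552 = 569224/125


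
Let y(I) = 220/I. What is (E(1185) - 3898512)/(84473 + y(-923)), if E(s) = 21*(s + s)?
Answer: -131569958/2887717 ≈ -45.562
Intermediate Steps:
E(s) = 42*s (E(s) = 21*(2*s) = 42*s)
(E(1185) - 3898512)/(84473 + y(-923)) = (42*1185 - 3898512)/(84473 + 220/(-923)) = (49770 - 3898512)/(84473 + 220*(-1/923)) = -3848742/(84473 - 220/923) = -3848742/77968359/923 = -3848742*923/77968359 = -131569958/2887717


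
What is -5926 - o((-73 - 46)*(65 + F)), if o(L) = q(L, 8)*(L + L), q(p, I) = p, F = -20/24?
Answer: -2099120893/18 ≈ -1.1662e+8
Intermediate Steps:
F = -⅚ (F = -20*1/24 = -⅚ ≈ -0.83333)
o(L) = 2*L² (o(L) = L*(L + L) = L*(2*L) = 2*L²)
-5926 - o((-73 - 46)*(65 + F)) = -5926 - 2*((-73 - 46)*(65 - ⅚))² = -5926 - 2*(-119*385/6)² = -5926 - 2*(-45815/6)² = -5926 - 2*2099014225/36 = -5926 - 1*2099014225/18 = -5926 - 2099014225/18 = -2099120893/18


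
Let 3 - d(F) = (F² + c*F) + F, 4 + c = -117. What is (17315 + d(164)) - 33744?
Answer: -23642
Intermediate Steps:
c = -121 (c = -4 - 117 = -121)
d(F) = 3 - F² + 120*F (d(F) = 3 - ((F² - 121*F) + F) = 3 - (F² - 120*F) = 3 + (-F² + 120*F) = 3 - F² + 120*F)
(17315 + d(164)) - 33744 = (17315 + (3 - 1*164² + 120*164)) - 33744 = (17315 + (3 - 1*26896 + 19680)) - 33744 = (17315 + (3 - 26896 + 19680)) - 33744 = (17315 - 7213) - 33744 = 10102 - 33744 = -23642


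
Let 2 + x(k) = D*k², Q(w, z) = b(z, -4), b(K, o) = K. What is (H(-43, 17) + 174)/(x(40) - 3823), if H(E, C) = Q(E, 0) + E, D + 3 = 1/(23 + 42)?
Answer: -1703/111805 ≈ -0.015232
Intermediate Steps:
Q(w, z) = z
D = -194/65 (D = -3 + 1/(23 + 42) = -3 + 1/65 = -194/65 ≈ -2.9846)
H(E, C) = E (H(E, C) = 0 + E = E)
x(k) = -2 - 194*k²/65
(H(-43, 17) + 174)/(x(40) - 3823) = (-43 + 174)/((-2 - 194/65*40²) - 3823) = 131/((-2 - 194/65*1600) - 3823) = 131/((-2 - 62080/13) - 3823) = 131/(-62106/13 - 3823) = 131/(-111805/13) = 131*(-13/111805) = -1703/111805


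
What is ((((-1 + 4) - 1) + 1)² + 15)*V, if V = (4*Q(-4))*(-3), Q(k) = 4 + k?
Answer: 0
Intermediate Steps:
V = 0 (V = (4*(4 - 4))*(-3) = (4*0)*(-3) = 0*(-3) = 0)
((((-1 + 4) - 1) + 1)² + 15)*V = ((((-1 + 4) - 1) + 1)² + 15)*0 = (((3 - 1) + 1)² + 15)*0 = ((2 + 1)² + 15)*0 = (3² + 15)*0 = (9 + 15)*0 = 24*0 = 0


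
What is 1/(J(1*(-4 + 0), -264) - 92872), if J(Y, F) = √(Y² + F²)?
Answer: -11609/1078142334 - √4357/2156284668 ≈ -1.0798e-5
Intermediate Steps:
J(Y, F) = √(F² + Y²)
1/(J(1*(-4 + 0), -264) - 92872) = 1/(√((-264)² + (1*(-4 + 0))²) - 92872) = 1/(√(69696 + (1*(-4))²) - 92872) = 1/(√(69696 + (-4)²) - 92872) = 1/(√(69696 + 16) - 92872) = 1/(√69712 - 92872) = 1/(4*√4357 - 92872) = 1/(-92872 + 4*√4357)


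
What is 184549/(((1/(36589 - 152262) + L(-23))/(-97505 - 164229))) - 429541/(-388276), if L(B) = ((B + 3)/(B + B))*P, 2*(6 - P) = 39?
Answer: 3564053258645366252933/433090760452 ≈ 8.2293e+9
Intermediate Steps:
P = -27/2 (P = 6 - ½*39 = 6 - 39/2 = -27/2 ≈ -13.500)
L(B) = -27*(3 + B)/(4*B) (L(B) = ((B + 3)/(B + B))*(-27/2) = ((3 + B)/((2*B)))*(-27/2) = ((3 + B)*(1/(2*B)))*(-27/2) = ((3 + B)/(2*B))*(-27/2) = -27*(3 + B)/(4*B))
184549/(((1/(36589 - 152262) + L(-23))/(-97505 - 164229))) - 429541/(-388276) = 184549/(((1/(36589 - 152262) + (27/4)*(-3 - 1*(-23))/(-23))/(-97505 - 164229))) - 429541/(-388276) = 184549/(((1/(-115673) + (27/4)*(-1/23)*(-3 + 23))/(-261734))) - 429541*(-1/388276) = 184549/(((-1/115673 + (27/4)*(-1/23)*20)*(-1/261734))) + 61363/55468 = 184549/(((-1/115673 - 135/23)*(-1/261734))) + 61363/55468 = 184549/((-15615878/2660479*(-1/261734))) + 61363/55468 = 184549/(7807939/348168905293) + 61363/55468 = 184549*(348168905293/7807939) + 61363/55468 = 64254223302917857/7807939 + 61363/55468 = 3564053258645366252933/433090760452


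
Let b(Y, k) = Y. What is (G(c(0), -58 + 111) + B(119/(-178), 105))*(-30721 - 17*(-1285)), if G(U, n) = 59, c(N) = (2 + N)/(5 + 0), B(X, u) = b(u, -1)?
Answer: -1455664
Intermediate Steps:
B(X, u) = u
c(N) = ⅖ + N/5 (c(N) = (2 + N)/5 = (2 + N)*(⅕) = ⅖ + N/5)
(G(c(0), -58 + 111) + B(119/(-178), 105))*(-30721 - 17*(-1285)) = (59 + 105)*(-30721 - 17*(-1285)) = 164*(-30721 + 21845) = 164*(-8876) = -1455664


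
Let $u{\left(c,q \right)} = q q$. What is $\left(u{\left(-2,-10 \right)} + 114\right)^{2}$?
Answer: $45796$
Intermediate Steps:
$u{\left(c,q \right)} = q^{2}$
$\left(u{\left(-2,-10 \right)} + 114\right)^{2} = \left(\left(-10\right)^{2} + 114\right)^{2} = \left(100 + 114\right)^{2} = 214^{2} = 45796$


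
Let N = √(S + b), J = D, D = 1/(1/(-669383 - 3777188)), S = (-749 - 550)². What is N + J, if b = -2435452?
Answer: -4446571 + I*√748051 ≈ -4.4466e+6 + 864.9*I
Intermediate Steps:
S = 1687401 (S = (-1299)² = 1687401)
D = -4446571 (D = 1/(1/(-4446571)) = 1/(-1/4446571) = -4446571)
J = -4446571
N = I*√748051 (N = √(1687401 - 2435452) = √(-748051) = I*√748051 ≈ 864.9*I)
N + J = I*√748051 - 4446571 = -4446571 + I*√748051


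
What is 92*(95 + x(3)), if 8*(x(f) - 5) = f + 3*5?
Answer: 9407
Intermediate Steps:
x(f) = 55/8 + f/8 (x(f) = 5 + (f + 3*5)/8 = 5 + (f + 15)/8 = 5 + (15 + f)/8 = 5 + (15/8 + f/8) = 55/8 + f/8)
92*(95 + x(3)) = 92*(95 + (55/8 + (1/8)*3)) = 92*(95 + (55/8 + 3/8)) = 92*(95 + 29/4) = 92*(409/4) = 9407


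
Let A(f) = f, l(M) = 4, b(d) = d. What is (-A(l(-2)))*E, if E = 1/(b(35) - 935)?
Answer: 1/225 ≈ 0.0044444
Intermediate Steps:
E = -1/900 (E = 1/(35 - 935) = 1/(-900) = -1/900 ≈ -0.0011111)
(-A(l(-2)))*E = -1*4*(-1/900) = -4*(-1/900) = 1/225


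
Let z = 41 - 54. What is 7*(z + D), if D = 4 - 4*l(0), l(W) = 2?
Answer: -119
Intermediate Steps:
z = -13
D = -4 (D = 4 - 4*2 = 4 - 8 = -4)
7*(z + D) = 7*(-13 - 4) = 7*(-17) = -119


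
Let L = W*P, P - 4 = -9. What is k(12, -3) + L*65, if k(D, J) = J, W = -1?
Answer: 322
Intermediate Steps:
P = -5 (P = 4 - 9 = -5)
L = 5 (L = -1*(-5) = 5)
k(12, -3) + L*65 = -3 + 5*65 = -3 + 325 = 322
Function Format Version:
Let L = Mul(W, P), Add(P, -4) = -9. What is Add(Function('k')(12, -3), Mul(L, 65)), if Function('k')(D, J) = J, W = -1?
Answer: 322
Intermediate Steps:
P = -5 (P = Add(4, -9) = -5)
L = 5 (L = Mul(-1, -5) = 5)
Add(Function('k')(12, -3), Mul(L, 65)) = Add(-3, Mul(5, 65)) = Add(-3, 325) = 322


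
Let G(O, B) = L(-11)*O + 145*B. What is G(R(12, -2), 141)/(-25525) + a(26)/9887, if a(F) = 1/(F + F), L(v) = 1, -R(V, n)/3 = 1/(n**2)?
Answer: -5255427031/6561507550 ≈ -0.80095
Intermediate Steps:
R(V, n) = -3/n**2
a(F) = 1/(2*F)
G(O, B) = O + 145*B (G(O, B) = 1*O + 145*B = O + 145*B)
G(R(12, -2), 141)/(-25525) + a(26)/9887 = (-3/(-2)**2 + 145*141)/(-25525) + ((1/2)/26)/9887 = (-3*1/4 + 20445)*(-1/25525) + ((1/2)*(1/26))*(1/9887) = (-3/4 + 20445)*(-1/25525) + (1/52)*(1/9887) = (81777/4)*(-1/25525) + 1/514124 = -81777/102100 + 1/514124 = -5255427031/6561507550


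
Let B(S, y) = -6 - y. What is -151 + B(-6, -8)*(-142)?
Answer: -435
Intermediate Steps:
-151 + B(-6, -8)*(-142) = -151 + (-6 - 1*(-8))*(-142) = -151 + (-6 + 8)*(-142) = -151 + 2*(-142) = -151 - 284 = -435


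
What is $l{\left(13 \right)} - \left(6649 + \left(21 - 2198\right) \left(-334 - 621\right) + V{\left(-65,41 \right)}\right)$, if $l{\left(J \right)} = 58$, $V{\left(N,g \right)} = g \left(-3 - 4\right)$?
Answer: $-2085339$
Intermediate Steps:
$V{\left(N,g \right)} = - 7 g$ ($V{\left(N,g \right)} = g \left(-7\right) = - 7 g$)
$l{\left(13 \right)} - \left(6649 + \left(21 - 2198\right) \left(-334 - 621\right) + V{\left(-65,41 \right)}\right) = 58 - \left(6362 + \left(21 - 2198\right) \left(-334 - 621\right)\right) = 58 + \left(-6918 + \left(269 - \left(-287 - -2079035\right)\right)\right) = 58 + \left(-6918 + \left(269 - \left(-287 + 2079035\right)\right)\right) = 58 + \left(-6918 + \left(269 - 2078748\right)\right) = 58 - 2085397 = -2085339$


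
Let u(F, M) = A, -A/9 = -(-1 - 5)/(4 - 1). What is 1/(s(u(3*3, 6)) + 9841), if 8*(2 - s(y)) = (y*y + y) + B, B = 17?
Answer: 8/78421 ≈ 0.00010201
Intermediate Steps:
A = -18 (A = -(-9)*(-1 - 5)/(4 - 1) = -(-9)*(-6/3) = -(-9)*(-6*⅓) = -(-9)*(-2) = -9*2 = -18)
u(F, M) = -18
s(y) = -⅛ - y/8 - y²/8 (s(y) = 2 - ((y*y + y) + 17)/8 = 2 - ((y² + y) + 17)/8 = 2 - ((y + y²) + 17)/8 = 2 - (17 + y + y²)/8 = 2 + (-17/8 - y/8 - y²/8) = -⅛ - y/8 - y²/8)
1/(s(u(3*3, 6)) + 9841) = 1/((-⅛ - ⅛*(-18) - ⅛*(-18)²) + 9841) = 1/((-⅛ + 9/4 - ⅛*324) + 9841) = 1/((-⅛ + 9/4 - 81/2) + 9841) = 1/(-307/8 + 9841) = 1/(78421/8) = 8/78421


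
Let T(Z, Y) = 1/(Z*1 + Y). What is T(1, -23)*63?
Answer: -63/22 ≈ -2.8636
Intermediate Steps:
T(Z, Y) = 1/(Y + Z) (T(Z, Y) = 1/(Z + Y) = 1/(Y + Z))
T(1, -23)*63 = 63/(-23 + 1) = 63/(-22) = -1/22*63 = -63/22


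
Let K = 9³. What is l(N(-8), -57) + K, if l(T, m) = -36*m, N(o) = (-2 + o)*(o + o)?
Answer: 2781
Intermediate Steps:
K = 729
N(o) = 2*o*(-2 + o) (N(o) = (-2 + o)*(2*o) = 2*o*(-2 + o))
l(N(-8), -57) + K = -36*(-57) + 729 = 2052 + 729 = 2781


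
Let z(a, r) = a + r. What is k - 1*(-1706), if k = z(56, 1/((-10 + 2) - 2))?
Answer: 17619/10 ≈ 1761.9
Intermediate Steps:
k = 559/10 (k = 56 + 1/((-10 + 2) - 2) = 56 + 1/(-8 - 2) = 56 + 1/(-10) = 56 - 1/10 = 559/10 ≈ 55.900)
k - 1*(-1706) = 559/10 - 1*(-1706) = 559/10 + 1706 = 17619/10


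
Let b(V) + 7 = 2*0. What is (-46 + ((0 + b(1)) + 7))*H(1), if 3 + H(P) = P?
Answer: 92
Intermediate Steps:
H(P) = -3 + P
b(V) = -7 (b(V) = -7 + 2*0 = -7 + 0 = -7)
(-46 + ((0 + b(1)) + 7))*H(1) = (-46 + ((0 - 7) + 7))*(-3 + 1) = (-46 + (-7 + 7))*(-2) = (-46 + 0)*(-2) = -46*(-2) = 92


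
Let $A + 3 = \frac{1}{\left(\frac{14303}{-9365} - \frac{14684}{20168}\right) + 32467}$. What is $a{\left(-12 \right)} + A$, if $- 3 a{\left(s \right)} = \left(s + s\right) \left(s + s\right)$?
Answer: $- \frac{298921502748125}{1532931025469} \approx -195.0$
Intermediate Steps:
$a{\left(s \right)} = - \frac{4 s^{2}}{3}$ ($a{\left(s \right)} = - \frac{\left(s + s\right) \left(s + s\right)}{3} = - \frac{2 s 2 s}{3} = - \frac{4 s^{2}}{3}$)
$A = - \frac{4598745858077}{1532931025469}$ ($A = -3 + \frac{1}{\left(\frac{14303}{-9365} - \frac{14684}{20168}\right) + 32467} = -3 + \frac{1}{\left(14303 \left(- \frac{1}{9365}\right) - \frac{3671}{5042}\right) + 32467} = -3 + \frac{1}{\left(- \frac{14303}{9365} - \frac{3671}{5042}\right) + 32467} = -3 + \frac{1}{- \frac{106494641}{47218330} + 32467} = -3 + \frac{1}{\frac{1532931025469}{47218330}} = -3 + \frac{47218330}{1532931025469} = - \frac{4598745858077}{1532931025469} \approx -3.0$)
$a{\left(-12 \right)} + A = - \frac{4 \left(-12\right)^{2}}{3} - \frac{4598745858077}{1532931025469} = \left(- \frac{4}{3}\right) 144 - \frac{4598745858077}{1532931025469} = -192 - \frac{4598745858077}{1532931025469} = - \frac{298921502748125}{1532931025469}$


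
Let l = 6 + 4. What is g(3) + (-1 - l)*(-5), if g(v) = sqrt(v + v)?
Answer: 55 + sqrt(6) ≈ 57.449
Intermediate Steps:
g(v) = sqrt(2)*sqrt(v) (g(v) = sqrt(2*v) = sqrt(2)*sqrt(v))
l = 10
g(3) + (-1 - l)*(-5) = sqrt(2)*sqrt(3) + (-1 - 1*10)*(-5) = sqrt(6) + (-1 - 10)*(-5) = sqrt(6) - 11*(-5) = sqrt(6) + 55 = 55 + sqrt(6)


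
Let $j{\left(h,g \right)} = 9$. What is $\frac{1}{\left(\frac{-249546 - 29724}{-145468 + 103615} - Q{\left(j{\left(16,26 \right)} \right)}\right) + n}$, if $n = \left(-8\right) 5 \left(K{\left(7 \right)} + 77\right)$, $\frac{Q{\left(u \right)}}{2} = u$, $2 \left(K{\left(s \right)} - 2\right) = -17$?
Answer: $- \frac{13951}{39499848} \approx -0.00035319$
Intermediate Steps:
$K{\left(s \right)} = - \frac{13}{2}$ ($K{\left(s \right)} = 2 + \frac{1}{2} \left(-17\right) = 2 - \frac{17}{2} = - \frac{13}{2}$)
$Q{\left(u \right)} = 2 u$
$n = -2820$ ($n = \left(-8\right) 5 \left(- \frac{13}{2} + 77\right) = \left(-40\right) \frac{141}{2} = -2820$)
$\frac{1}{\left(\frac{-249546 - 29724}{-145468 + 103615} - Q{\left(j{\left(16,26 \right)} \right)}\right) + n} = \frac{1}{\left(\frac{-249546 - 29724}{-145468 + 103615} - 2 \cdot 9\right) - 2820} = \frac{1}{\left(- \frac{279270}{-41853} - 18\right) - 2820} = \frac{1}{\left(\left(-279270\right) \left(- \frac{1}{41853}\right) - 18\right) - 2820} = \frac{1}{\left(\frac{93090}{13951} - 18\right) - 2820} = \frac{1}{- \frac{158028}{13951} - 2820} = \frac{1}{- \frac{39499848}{13951}} = - \frac{13951}{39499848}$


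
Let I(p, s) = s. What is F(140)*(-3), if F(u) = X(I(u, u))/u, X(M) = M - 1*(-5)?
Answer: -87/28 ≈ -3.1071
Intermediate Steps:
X(M) = 5 + M (X(M) = M + 5 = 5 + M)
F(u) = (5 + u)/u
F(140)*(-3) = ((5 + 140)/140)*(-3) = ((1/140)*145)*(-3) = (29/28)*(-3) = -87/28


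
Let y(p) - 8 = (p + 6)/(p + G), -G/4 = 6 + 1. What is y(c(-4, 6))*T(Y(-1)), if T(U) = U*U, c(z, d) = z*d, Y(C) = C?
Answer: 217/26 ≈ 8.3462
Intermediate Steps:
G = -28 (G = -4*(6 + 1) = -4*7 = -28)
c(z, d) = d*z
T(U) = U**2
y(p) = 8 + (6 + p)/(-28 + p) (y(p) = 8 + (p + 6)/(p - 28) = 8 + (6 + p)/(-28 + p))
y(c(-4, 6))*T(Y(-1)) = ((-218 + 9*(6*(-4)))/(-28 + 6*(-4)))*(-1)**2 = ((-218 + 9*(-24))/(-28 - 24))*1 = ((-218 - 216)/(-52))*1 = -1/52*(-434)*1 = (217/26)*1 = 217/26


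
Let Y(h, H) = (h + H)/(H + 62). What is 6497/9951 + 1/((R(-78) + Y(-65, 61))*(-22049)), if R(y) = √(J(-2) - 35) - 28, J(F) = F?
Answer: 1783277841775285/2731315346730723 + 15129*I*√37/274476469373 ≈ 0.6529 + 3.3528e-7*I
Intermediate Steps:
Y(h, H) = (H + h)/(62 + H)
R(y) = -28 + I*√37 (R(y) = √(-2 - 35) - 28 = √(-37) - 28 = I*√37 - 28 = -28 + I*√37)
6497/9951 + 1/((R(-78) + Y(-65, 61))*(-22049)) = 6497/9951 + 1/((-28 + I*√37) + (61 - 65)/(62 + 61)*(-22049)) = 6497*(1/9951) - 1/22049/((-28 + I*√37) - 4/123) = 6497/9951 - 1/22049/((-28 + I*√37) + (1/123)*(-4)) = 6497/9951 - 1/22049/((-28 + I*√37) - 4/123) = 6497/9951 - 1/22049/(-3448/123 + I*√37) = 6497/9951 - 1/(22049*(-3448/123 + I*√37))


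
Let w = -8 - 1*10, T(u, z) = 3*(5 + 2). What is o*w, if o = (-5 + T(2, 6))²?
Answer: -4608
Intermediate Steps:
T(u, z) = 21 (T(u, z) = 3*7 = 21)
w = -18 (w = -8 - 10 = -18)
o = 256 (o = (-5 + 21)² = 16² = 256)
o*w = 256*(-18) = -4608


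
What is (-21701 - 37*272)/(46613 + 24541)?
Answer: -31765/71154 ≈ -0.44643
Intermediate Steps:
(-21701 - 37*272)/(46613 + 24541) = (-21701 - 10064)/71154 = -31765*1/71154 = -31765/71154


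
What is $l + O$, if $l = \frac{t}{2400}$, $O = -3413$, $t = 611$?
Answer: $- \frac{8190589}{2400} \approx -3412.7$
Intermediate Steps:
$l = \frac{611}{2400} \approx 0.25458$
$l + O = \frac{611}{2400} - 3413 = - \frac{8190589}{2400}$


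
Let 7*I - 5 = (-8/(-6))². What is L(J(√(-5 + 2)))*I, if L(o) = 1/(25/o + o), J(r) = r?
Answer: 61*I*√3/1386 ≈ 0.07623*I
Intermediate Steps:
L(o) = 1/(o + 25/o)
I = 61/63 (I = 5/7 + (-8/(-6))²/7 = 5/7 + (-8*(-⅙))²/7 = 5/7 + (4/3)²/7 = 5/7 + (⅐)*(16/9) = 5/7 + 16/63 = 61/63 ≈ 0.96825)
L(J(√(-5 + 2)))*I = (√(-5 + 2)/(25 + (√(-5 + 2))²))*(61/63) = (√(-3)/(25 + (√(-3))²))*(61/63) = ((I*√3)/(25 + (I*√3)²))*(61/63) = ((I*√3)/(25 - 3))*(61/63) = ((I*√3)/22)*(61/63) = ((I*√3)*(1/22))*(61/63) = (I*√3/22)*(61/63) = 61*I*√3/1386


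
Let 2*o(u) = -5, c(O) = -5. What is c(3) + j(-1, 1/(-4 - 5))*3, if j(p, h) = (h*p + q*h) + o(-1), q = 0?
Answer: -73/6 ≈ -12.167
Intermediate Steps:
o(u) = -5/2 (o(u) = (½)*(-5) = -5/2)
j(p, h) = -5/2 + h*p (j(p, h) = (h*p + 0*h) - 5/2 = (h*p + 0) - 5/2 = h*p - 5/2 = -5/2 + h*p)
c(3) + j(-1, 1/(-4 - 5))*3 = -5 + (-5/2 - 1/(-4 - 5))*3 = -5 + (-5/2 - 1/(-9))*3 = -5 + (-5/2 - ⅑*(-1))*3 = -5 + (-5/2 + ⅑)*3 = -5 - 43/18*3 = -5 - 43/6 = -73/6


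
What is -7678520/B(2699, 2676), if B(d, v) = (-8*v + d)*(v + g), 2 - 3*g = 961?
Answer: 23035560/132253921 ≈ 0.17418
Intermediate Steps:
g = -959/3 (g = ⅔ - ⅓*961 = ⅔ - 961/3 = -959/3 ≈ -319.67)
B(d, v) = (-959/3 + v)*(d - 8*v) (B(d, v) = (-8*v + d)*(v - 959/3) = (d - 8*v)*(-959/3 + v) = (-959/3 + v)*(d - 8*v))
-7678520/B(2699, 2676) = -7678520/(-8*2676² - 959/3*2699 + (7672/3)*2676 + 2699*2676) = -7678520/(-8*7160976 - 2588341/3 + 6843424 + 7222524) = -7678520/(-57287808 - 2588341/3 + 6843424 + 7222524) = -7678520/(-132253921/3) = -7678520*(-3/132253921) = 23035560/132253921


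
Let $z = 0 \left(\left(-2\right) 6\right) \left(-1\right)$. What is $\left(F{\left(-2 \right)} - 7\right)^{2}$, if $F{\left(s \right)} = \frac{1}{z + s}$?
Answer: $\frac{225}{4} \approx 56.25$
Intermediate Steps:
$z = 0$ ($z = 0 \left(-12\right) \left(-1\right) = 0 \left(-1\right) = 0$)
$F{\left(s \right)} = \frac{1}{s}$ ($F{\left(s \right)} = \frac{1}{0 + s} = \frac{1}{s}$)
$\left(F{\left(-2 \right)} - 7\right)^{2} = \left(\frac{1}{-2} - 7\right)^{2} = \left(- \frac{1}{2} - 7\right)^{2} = \left(- \frac{15}{2}\right)^{2} = \frac{225}{4}$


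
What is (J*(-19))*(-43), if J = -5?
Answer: -4085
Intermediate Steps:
(J*(-19))*(-43) = -5*(-19)*(-43) = 95*(-43) = -4085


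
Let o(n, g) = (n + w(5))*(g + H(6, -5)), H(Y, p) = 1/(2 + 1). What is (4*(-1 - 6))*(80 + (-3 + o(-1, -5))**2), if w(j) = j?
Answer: -138460/9 ≈ -15384.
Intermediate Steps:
H(Y, p) = 1/3
o(n, g) = (5 + n)*(1/3 + g) (o(n, g) = (n + 5)*(g + 1/3) = (5 + n)*(1/3 + g))
(4*(-1 - 6))*(80 + (-3 + o(-1, -5))**2) = (4*(-1 - 6))*(80 + (-3 + (5/3 + 5*(-5) + (1/3)*(-1) - 5*(-1)))**2) = (4*(-7))*(80 + (-3 + (5/3 - 25 - 1/3 + 5))**2) = -28*(80 + (-3 - 56/3)**2) = -28*(80 + (-65/3)**2) = -28*(80 + 4225/9) = -28*4945/9 = -138460/9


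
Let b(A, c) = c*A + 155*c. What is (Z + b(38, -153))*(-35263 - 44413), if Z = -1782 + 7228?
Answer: 1918837108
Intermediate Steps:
Z = 5446
b(A, c) = 155*c + A*c (b(A, c) = A*c + 155*c = 155*c + A*c)
(Z + b(38, -153))*(-35263 - 44413) = (5446 - 153*(155 + 38))*(-35263 - 44413) = (5446 - 153*193)*(-79676) = (5446 - 29529)*(-79676) = -24083*(-79676) = 1918837108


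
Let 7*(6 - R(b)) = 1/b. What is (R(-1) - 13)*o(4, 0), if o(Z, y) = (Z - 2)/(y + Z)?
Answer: -24/7 ≈ -3.4286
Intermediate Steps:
o(Z, y) = (-2 + Z)/(Z + y)
R(b) = 6 - 1/(7*b)
(R(-1) - 13)*o(4, 0) = ((6 - 1/7/(-1)) - 13)*((-2 + 4)/(4 + 0)) = ((6 - 1/7*(-1)) - 13)*(2/4) = ((6 + 1/7) - 13)*((1/4)*2) = (43/7 - 13)*(1/2) = -48/7*1/2 = -24/7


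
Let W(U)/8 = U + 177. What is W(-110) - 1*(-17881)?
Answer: 18417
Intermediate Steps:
W(U) = 1416 + 8*U (W(U) = 8*(U + 177) = 8*(177 + U) = 1416 + 8*U)
W(-110) - 1*(-17881) = (1416 + 8*(-110)) - 1*(-17881) = (1416 - 880) + 17881 = 536 + 17881 = 18417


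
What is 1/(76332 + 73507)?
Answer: 1/149839 ≈ 6.6738e-6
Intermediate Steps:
1/(76332 + 73507) = 1/149839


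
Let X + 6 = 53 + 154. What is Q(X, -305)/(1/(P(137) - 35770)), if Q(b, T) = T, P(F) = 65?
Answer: 10890025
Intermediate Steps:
X = 201 (X = -6 + (53 + 154) = -6 + 207 = 201)
Q(X, -305)/(1/(P(137) - 35770)) = -305/(1/(65 - 35770)) = -305/(1/(-35705)) = -305/(-1/35705) = -305*(-35705) = 10890025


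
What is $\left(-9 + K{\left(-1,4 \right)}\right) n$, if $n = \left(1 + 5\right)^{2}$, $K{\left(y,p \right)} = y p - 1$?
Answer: $-504$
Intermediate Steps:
$K{\left(y,p \right)} = -1 + p y$ ($K{\left(y,p \right)} = p y - 1 = -1 + p y$)
$n = 36$ ($n = 6^{2} = 36$)
$\left(-9 + K{\left(-1,4 \right)}\right) n = \left(-9 + \left(-1 + 4 \left(-1\right)\right)\right) 36 = \left(-9 - 5\right) 36 = \left(-14\right) 36 = -504$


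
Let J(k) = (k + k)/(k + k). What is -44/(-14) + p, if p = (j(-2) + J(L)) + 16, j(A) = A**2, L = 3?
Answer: 169/7 ≈ 24.143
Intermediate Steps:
J(k) = 1 (J(k) = (2*k)/((2*k)) = (2*k)*(1/(2*k)) = 1)
p = 21 (p = ((-2)**2 + 1) + 16 = (4 + 1) + 16 = 5 + 16 = 21)
-44/(-14) + p = -44/(-14) + 21 = -1/14*(-44) + 21 = 22/7 + 21 = 169/7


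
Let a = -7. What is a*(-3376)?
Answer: 23632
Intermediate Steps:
a*(-3376) = -7*(-3376) = 23632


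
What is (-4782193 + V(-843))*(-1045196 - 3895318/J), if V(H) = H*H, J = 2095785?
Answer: 8918757823735470832/2095785 ≈ 4.2556e+12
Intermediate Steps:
V(H) = H**2
(-4782193 + V(-843))*(-1045196 - 3895318/J) = (-4782193 + (-843)**2)*(-1045196 - 3895318/2095785) = (-4782193 + 710649)*(-1045196 - 3895318*1/2095785) = -4071544*(-1045196 - 3895318/2095785) = -4071544*(-2190509994178/2095785) = 8918757823735470832/2095785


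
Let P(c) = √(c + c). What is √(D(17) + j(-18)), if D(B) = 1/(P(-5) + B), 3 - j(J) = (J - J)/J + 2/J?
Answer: √((485 + 28*I*√10)/(17 + I*√10))/3 ≈ 1.7799 - 0.002971*I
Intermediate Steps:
P(c) = √2*√c (P(c) = √(2*c) = √2*√c)
j(J) = 3 - 2/J (j(J) = 3 - ((J - J)/J + 2/J) = 3 - (0/J + 2/J) = 3 - (0 + 2/J) = 3 - 2/J)
D(B) = 1/(B + I*√10) (D(B) = 1/(√2*√(-5) + B) = 1/(√2*(I*√5) + B) = 1/(I*√10 + B) = 1/(B + I*√10))
√(D(17) + j(-18)) = √(1/(17 + I*√10) + (3 - 2/(-18))) = √(1/(17 + I*√10) + (3 - 2*(-1/18))) = √(1/(17 + I*√10) + (3 + ⅑)) = √(1/(17 + I*√10) + 28/9) = √(28/9 + 1/(17 + I*√10))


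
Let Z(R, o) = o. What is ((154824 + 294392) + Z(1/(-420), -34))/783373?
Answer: 449182/783373 ≈ 0.57339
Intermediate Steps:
((154824 + 294392) + Z(1/(-420), -34))/783373 = ((154824 + 294392) - 34)/783373 = (449216 - 34)*(1/783373) = 449182*(1/783373) = 449182/783373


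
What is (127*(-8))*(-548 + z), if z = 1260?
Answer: -723392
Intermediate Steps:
(127*(-8))*(-548 + z) = (127*(-8))*(-548 + 1260) = -1016*712 = -723392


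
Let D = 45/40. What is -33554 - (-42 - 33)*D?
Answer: -267757/8 ≈ -33470.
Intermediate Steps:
D = 9/8 (D = 45*(1/40) = 9/8 ≈ 1.1250)
-33554 - (-42 - 33)*D = -33554 - (-42 - 33)*9/8 = -33554 - (-75)*9/8 = -33554 - 1*(-675/8) = -33554 + 675/8 = -267757/8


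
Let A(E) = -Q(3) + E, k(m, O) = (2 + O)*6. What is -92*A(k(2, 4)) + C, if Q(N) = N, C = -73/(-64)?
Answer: -194231/64 ≈ -3034.9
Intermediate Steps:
C = 73/64 (C = -73*(-1/64) = 73/64 ≈ 1.1406)
k(m, O) = 12 + 6*O
A(E) = -3 + E (A(E) = -1*3 + E = -3 + E)
-92*A(k(2, 4)) + C = -92*(-3 + (12 + 6*4)) + 73/64 = -92*(-3 + (12 + 24)) + 73/64 = -92*(-3 + 36) + 73/64 = -92*33 + 73/64 = -3036 + 73/64 = -194231/64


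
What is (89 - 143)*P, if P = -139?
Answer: 7506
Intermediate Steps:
(89 - 143)*P = (89 - 143)*(-139) = -54*(-139) = 7506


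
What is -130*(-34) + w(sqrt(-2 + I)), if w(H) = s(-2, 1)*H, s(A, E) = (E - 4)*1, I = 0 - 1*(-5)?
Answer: 4420 - 3*sqrt(3) ≈ 4414.8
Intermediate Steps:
I = 5 (I = 0 + 5 = 5)
s(A, E) = -4 + E (s(A, E) = (-4 + E)*1 = -4 + E)
w(H) = -3*H (w(H) = (-4 + 1)*H = -3*H)
-130*(-34) + w(sqrt(-2 + I)) = -130*(-34) - 3*sqrt(-2 + 5) = 4420 - 3*sqrt(3)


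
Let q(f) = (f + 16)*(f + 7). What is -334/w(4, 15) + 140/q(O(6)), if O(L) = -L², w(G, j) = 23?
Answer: -9525/667 ≈ -14.280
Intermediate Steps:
q(f) = (7 + f)*(16 + f) (q(f) = (16 + f)*(7 + f) = (7 + f)*(16 + f))
-334/w(4, 15) + 140/q(O(6)) = -334/23 + 140/(112 + (-1*6²)² + 23*(-1*6²)) = -334*1/23 + 140/(112 + (-1*36)² + 23*(-1*36)) = -334/23 + 140/(112 + (-36)² + 23*(-36)) = -334/23 + 140/(112 + 1296 - 828) = -334/23 + 140/580 = -334/23 + 140*(1/580) = -334/23 + 7/29 = -9525/667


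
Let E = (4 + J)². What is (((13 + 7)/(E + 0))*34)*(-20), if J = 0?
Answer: -850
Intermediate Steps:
E = 16 (E = (4 + 0)² = 4² = 16)
(((13 + 7)/(E + 0))*34)*(-20) = (((13 + 7)/(16 + 0))*34)*(-20) = ((20/16)*34)*(-20) = ((20*(1/16))*34)*(-20) = ((5/4)*34)*(-20) = (85/2)*(-20) = -850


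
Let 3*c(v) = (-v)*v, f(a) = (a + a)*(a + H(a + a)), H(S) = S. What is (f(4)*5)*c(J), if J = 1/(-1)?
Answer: -160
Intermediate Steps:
J = -1
f(a) = 6*a² (f(a) = (a + a)*(a + (a + a)) = (2*a)*(a + 2*a) = (2*a)*(3*a) = 6*a²)
c(v) = -v²/3 (c(v) = ((-v)*v)/3 = (-v²)/3 = -v²/3)
(f(4)*5)*c(J) = ((6*4²)*5)*(-⅓*(-1)²) = ((6*16)*5)*(-⅓*1) = (96*5)*(-⅓) = 480*(-⅓) = -160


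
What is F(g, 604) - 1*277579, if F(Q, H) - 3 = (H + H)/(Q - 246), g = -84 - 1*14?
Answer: -11935919/43 ≈ -2.7758e+5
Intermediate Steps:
g = -98 (g = -84 - 14 = -98)
F(Q, H) = 3 + 2*H/(-246 + Q) (F(Q, H) = 3 + (H + H)/(Q - 246) = 3 + (2*H)/(-246 + Q) = 3 + 2*H/(-246 + Q))
F(g, 604) - 1*277579 = (-738 + 2*604 + 3*(-98))/(-246 - 98) - 1*277579 = (-738 + 1208 - 294)/(-344) - 277579 = -1/344*176 - 277579 = -22/43 - 277579 = -11935919/43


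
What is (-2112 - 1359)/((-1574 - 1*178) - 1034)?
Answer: 3471/2786 ≈ 1.2459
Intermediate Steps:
(-2112 - 1359)/((-1574 - 1*178) - 1034) = -3471/((-1574 - 178) - 1034) = -3471/(-1752 - 1034) = -3471/(-2786) = -3471*(-1/2786) = 3471/2786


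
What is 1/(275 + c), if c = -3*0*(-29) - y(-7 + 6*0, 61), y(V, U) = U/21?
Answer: 21/5714 ≈ 0.0036752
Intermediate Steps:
y(V, U) = U/21 (y(V, U) = U*(1/21) = U/21)
c = -61/21 (c = -3*0*(-29) - 61/21 = 0*(-29) - 1*61/21 = 0 - 61/21 = -61/21 ≈ -2.9048)
1/(275 + c) = 1/(275 - 61/21) = 1/(5714/21) = 21/5714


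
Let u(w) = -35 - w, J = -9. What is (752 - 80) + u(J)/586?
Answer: 196883/293 ≈ 671.96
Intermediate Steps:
(752 - 80) + u(J)/586 = (752 - 80) + (-35 - 1*(-9))/586 = 672 + (-35 + 9)/586 = 672 + (1/586)*(-26) = 672 - 13/293 = 196883/293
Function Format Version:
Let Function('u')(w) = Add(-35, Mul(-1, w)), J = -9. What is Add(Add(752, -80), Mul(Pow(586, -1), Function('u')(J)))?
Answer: Rational(196883, 293) ≈ 671.96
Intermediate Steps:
Add(Add(752, -80), Mul(Pow(586, -1), Function('u')(J))) = Add(Add(752, -80), Mul(Pow(586, -1), Add(-35, Mul(-1, -9)))) = Add(672, Mul(Rational(1, 586), Add(-35, 9))) = Add(672, Mul(Rational(1, 586), -26)) = Add(672, Rational(-13, 293)) = Rational(196883, 293)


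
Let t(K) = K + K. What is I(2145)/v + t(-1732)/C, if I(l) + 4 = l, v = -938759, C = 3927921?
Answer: -11661540037/3687371190039 ≈ -0.0031626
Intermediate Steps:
I(l) = -4 + l
t(K) = 2*K
I(2145)/v + t(-1732)/C = (-4 + 2145)/(-938759) + (2*(-1732))/3927921 = 2141*(-1/938759) - 3464*1/3927921 = -2141/938759 - 3464/3927921 = -11661540037/3687371190039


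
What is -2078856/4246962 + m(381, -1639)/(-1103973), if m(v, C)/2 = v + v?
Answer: -127859625832/260473965557 ≈ -0.49087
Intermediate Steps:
m(v, C) = 4*v (m(v, C) = 2*(v + v) = 2*(2*v) = 4*v)
-2078856/4246962 + m(381, -1639)/(-1103973) = -2078856/4246962 + (4*381)/(-1103973) = -2078856*1/4246962 + 1524*(-1/1103973) = -346476/707827 - 508/367991 = -127859625832/260473965557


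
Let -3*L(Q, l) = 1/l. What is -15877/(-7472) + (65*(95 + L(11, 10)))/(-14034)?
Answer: 265041611/157293072 ≈ 1.6850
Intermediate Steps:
L(Q, l) = -1/(3*l)
-15877/(-7472) + (65*(95 + L(11, 10)))/(-14034) = -15877/(-7472) + (65*(95 - ⅓/10))/(-14034) = -15877*(-1/7472) + (65*(95 - ⅓*⅒))*(-1/14034) = 15877/7472 + (65*(95 - 1/30))*(-1/14034) = 15877/7472 + (65*(2849/30))*(-1/14034) = 15877/7472 + (37037/6)*(-1/14034) = 15877/7472 - 37037/84204 = 265041611/157293072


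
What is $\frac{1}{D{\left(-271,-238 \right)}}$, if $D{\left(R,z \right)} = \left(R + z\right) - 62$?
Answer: $- \frac{1}{571} \approx -0.0017513$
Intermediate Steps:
$D{\left(R,z \right)} = -62 + R + z$
$\frac{1}{D{\left(-271,-238 \right)}} = \frac{1}{-62 - 271 - 238} = \frac{1}{-571} = - \frac{1}{571}$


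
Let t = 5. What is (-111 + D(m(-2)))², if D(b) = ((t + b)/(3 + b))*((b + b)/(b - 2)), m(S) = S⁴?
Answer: 4247721/361 ≈ 11767.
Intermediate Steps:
D(b) = 2*b*(5 + b)/((-2 + b)*(3 + b)) (D(b) = ((5 + b)/(3 + b))*((b + b)/(b - 2)) = ((5 + b)/(3 + b))*((2*b)/(-2 + b)) = ((5 + b)/(3 + b))*(2*b/(-2 + b)) = 2*b*(5 + b)/((-2 + b)*(3 + b)))
(-111 + D(m(-2)))² = (-111 + 2*(-2)⁴*(5 + (-2)⁴)/(-6 + (-2)⁴ + ((-2)⁴)²))² = (-111 + 2*16*(5 + 16)/(-6 + 16 + 16²))² = (-111 + 2*16*21/(-6 + 16 + 256))² = (-111 + 2*16*21/266)² = (-111 + 2*16*(1/266)*21)² = (-111 + 48/19)² = (-2061/19)² = 4247721/361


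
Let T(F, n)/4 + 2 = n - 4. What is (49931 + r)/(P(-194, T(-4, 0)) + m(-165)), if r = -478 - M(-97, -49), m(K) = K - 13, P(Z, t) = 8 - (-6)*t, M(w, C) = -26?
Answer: -49479/314 ≈ -157.58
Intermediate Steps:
T(F, n) = -24 + 4*n (T(F, n) = -8 + 4*(n - 4) = -8 + 4*(-4 + n) = -8 + (-16 + 4*n) = -24 + 4*n)
P(Z, t) = 8 + 6*t
m(K) = -13 + K
r = -452 (r = -478 - 1*(-26) = -478 + 26 = -452)
(49931 + r)/(P(-194, T(-4, 0)) + m(-165)) = (49931 - 452)/((8 + 6*(-24 + 4*0)) + (-13 - 165)) = 49479/((8 + 6*(-24 + 0)) - 178) = 49479/((8 + 6*(-24)) - 178) = 49479/((8 - 144) - 178) = 49479/(-136 - 178) = 49479/(-314) = 49479*(-1/314) = -49479/314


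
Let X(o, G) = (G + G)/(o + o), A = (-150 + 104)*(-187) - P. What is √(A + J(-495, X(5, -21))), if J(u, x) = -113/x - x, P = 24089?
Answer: I*√170401245/105 ≈ 124.32*I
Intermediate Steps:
A = -15487 (A = (-150 + 104)*(-187) - 1*24089 = -46*(-187) - 24089 = 8602 - 24089 = -15487)
X(o, G) = G/o (X(o, G) = (2*G)/((2*o)) = (2*G)*(1/(2*o)) = G/o)
J(u, x) = -x - 113/x
√(A + J(-495, X(5, -21))) = √(-15487 + (-(-21)/5 - 113/((-21/5)))) = √(-15487 + (-(-21)/5 - 113/((-21*⅕)))) = √(-15487 + (-1*(-21/5) - 113/(-21/5))) = √(-15487 + (21/5 - 113*(-5/21))) = √(-15487 + (21/5 + 565/21)) = √(-15487 + 3266/105) = √(-1622869/105) = I*√170401245/105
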